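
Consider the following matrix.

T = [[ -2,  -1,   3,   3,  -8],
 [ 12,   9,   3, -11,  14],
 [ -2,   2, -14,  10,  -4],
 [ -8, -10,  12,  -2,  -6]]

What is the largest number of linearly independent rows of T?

3

Row reduce to echelon form.
R2 ← R2 + (6)·R1: [0, 3, 21, 7, -34]
R3 ← R3 − R1: [0, 3, -17, 7, 4]
R4 ← R4 − (4)·R1: [0, -6, 0, -14, 26]
R3 ← R3 − R2: [0, 0, -38, 0, 38]
R4 ← R4 + (2)·R2: [0, 0, 42, 0, -42]
R4 ← R4 + (21/19)·R3: [0, 0, 0, 0, 0]
Echelon form has 3 nonzero rows, so rank(T) = 3.
The rank gives the maximum number of linearly independent rows: 3.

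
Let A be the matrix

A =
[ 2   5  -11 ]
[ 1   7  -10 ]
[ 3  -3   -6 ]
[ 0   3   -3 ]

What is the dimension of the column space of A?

2

Row reduce to echelon form.
R2 ← R2 − (1/2)·R1: [0, 9/2, -9/2]
R3 ← R3 − (3/2)·R1: [0, -21/2, 21/2]
R3 ← R3 + (7/3)·R2: [0, 0, 0]
R4 ← R4 − (2/3)·R2: [0, 0, 0]
Echelon form has 2 nonzero rows, so rank(A) = 2.
The column space has dimension equal to the rank: 2.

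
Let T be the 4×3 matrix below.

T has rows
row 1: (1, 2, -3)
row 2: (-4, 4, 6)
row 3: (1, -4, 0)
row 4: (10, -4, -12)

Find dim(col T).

Row reduce to echelon form.
R2 ← R2 + (4)·R1: [0, 12, -6]
R3 ← R3 − R1: [0, -6, 3]
R4 ← R4 − (10)·R1: [0, -24, 18]
R3 ← R3 + (1/2)·R2: [0, 0, 0]
R4 ← R4 + (2)·R2: [0, 0, 6]
Swap R3 ↔ R4
Echelon form has 3 nonzero rows, so rank(T) = 3.
The column space has dimension equal to the rank: 3.

3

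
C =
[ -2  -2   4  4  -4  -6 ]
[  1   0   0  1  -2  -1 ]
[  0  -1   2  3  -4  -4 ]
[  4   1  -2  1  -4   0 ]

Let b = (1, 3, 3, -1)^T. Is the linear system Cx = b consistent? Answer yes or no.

no

Row reduce the augmented matrix [C | b].
R2 ← R2 + (1/2)·R1: [0, -1, 2, 3, -4, -4, 7/2]
R4 ← R4 + (2)·R1: [0, -3, 6, 9, -12, -12, 1]
R3 ← R3 − R2: [0, 0, 0, 0, 0, 0, -1/2]
R4 ← R4 − (3)·R2: [0, 0, 0, 0, 0, 0, -19/2]
R4 ← R4 − (19)·R3: [0, 0, 0, 0, 0, 0, 0]
The echelon form has 3 nonzero rows; the last pivot sits in the augmented column, so rank(C) = 2 but rank([C|b]) = 3.
Since the ranks differ, the system is inconsistent.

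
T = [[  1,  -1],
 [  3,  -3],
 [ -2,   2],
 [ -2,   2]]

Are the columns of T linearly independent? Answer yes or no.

no

Row reduce T to echelon form.
R2 ← R2 − (3)·R1: [0, 0]
R3 ← R3 + (2)·R1: [0, 0]
R4 ← R4 + (2)·R1: [0, 0]
1 pivot among 2 columns.
Only 1 < 2 pivot columns, so the columns are linearly dependent.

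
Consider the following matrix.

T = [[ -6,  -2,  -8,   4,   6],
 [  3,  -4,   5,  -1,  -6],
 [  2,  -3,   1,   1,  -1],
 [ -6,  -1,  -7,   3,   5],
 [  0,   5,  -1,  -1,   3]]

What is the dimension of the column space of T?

Row reduce to echelon form.
R2 ← R2 + (1/2)·R1: [0, -5, 1, 1, -3]
R3 ← R3 + (1/3)·R1: [0, -11/3, -5/3, 7/3, 1]
R4 ← R4 − R1: [0, 1, 1, -1, -1]
R3 ← R3 − (11/15)·R2: [0, 0, -12/5, 8/5, 16/5]
R4 ← R4 + (1/5)·R2: [0, 0, 6/5, -4/5, -8/5]
R5 ← R5 + R2: [0, 0, 0, 0, 0]
R4 ← R4 + (1/2)·R3: [0, 0, 0, 0, 0]
Echelon form has 3 nonzero rows, so rank(T) = 3.
The column space has dimension equal to the rank: 3.

3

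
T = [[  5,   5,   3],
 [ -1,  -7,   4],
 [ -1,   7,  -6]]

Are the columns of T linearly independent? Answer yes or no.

yes

Row reduce T to echelon form.
R2 ← R2 + (1/5)·R1: [0, -6, 23/5]
R3 ← R3 + (1/5)·R1: [0, 8, -27/5]
R3 ← R3 + (4/3)·R2: [0, 0, 11/15]
3 pivots among 3 columns.
Every column is a pivot column, so the columns are linearly independent.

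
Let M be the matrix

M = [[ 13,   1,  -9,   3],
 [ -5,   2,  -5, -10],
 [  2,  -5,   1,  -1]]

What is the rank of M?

3

Row reduce to echelon form.
R2 ← R2 + (5/13)·R1: [0, 31/13, -110/13, -115/13]
R3 ← R3 − (2/13)·R1: [0, -67/13, 31/13, -19/13]
R3 ← R3 + (67/31)·R2: [0, 0, -493/31, -638/31]
Echelon form has 3 nonzero rows, so rank(M) = 3.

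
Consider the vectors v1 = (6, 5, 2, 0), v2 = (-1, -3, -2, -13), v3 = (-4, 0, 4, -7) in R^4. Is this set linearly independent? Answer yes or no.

yes

Form the matrix with these vectors as rows and row reduce.
R2 ← R2 + (1/6)·R1: [0, -13/6, -5/3, -13]
R3 ← R3 + (2/3)·R1: [0, 10/3, 16/3, -7]
R3 ← R3 + (20/13)·R2: [0, 0, 36/13, -27]
3 nonzero rows, so the 3 vectors span a space of dimension 3.
Since 3 = 3, the vectors are linearly independent.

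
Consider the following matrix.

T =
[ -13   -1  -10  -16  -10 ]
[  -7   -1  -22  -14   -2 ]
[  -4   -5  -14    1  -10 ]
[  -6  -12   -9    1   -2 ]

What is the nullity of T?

Row reduce to echelon form.
R2 ← R2 − (7/13)·R1: [0, -6/13, -216/13, -70/13, 44/13]
R3 ← R3 − (4/13)·R1: [0, -61/13, -142/13, 77/13, -90/13]
R4 ← R4 − (6/13)·R1: [0, -150/13, -57/13, 109/13, 34/13]
R3 ← R3 − (61/6)·R2: [0, 0, 158, 182/3, -124/3]
R4 ← R4 − (25)·R2: [0, 0, 411, 143, -82]
R4 ← R4 − (411/158)·R3: [0, 0, 0, -1170/79, 2016/79]
4 nonzero rows, so rank(T) = 4.
T has 5 columns; by rank–nullity, nullity = 5 − 4 = 1.

1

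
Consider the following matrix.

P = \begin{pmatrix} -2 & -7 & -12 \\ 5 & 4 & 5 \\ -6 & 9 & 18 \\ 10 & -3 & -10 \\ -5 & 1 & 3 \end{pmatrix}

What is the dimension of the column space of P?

3

Row reduce to echelon form.
R2 ← R2 + (5/2)·R1: [0, -27/2, -25]
R3 ← R3 − (3)·R1: [0, 30, 54]
R4 ← R4 + (5)·R1: [0, -38, -70]
R5 ← R5 − (5/2)·R1: [0, 37/2, 33]
R3 ← R3 + (20/9)·R2: [0, 0, -14/9]
R4 ← R4 − (76/27)·R2: [0, 0, 10/27]
R5 ← R5 + (37/27)·R2: [0, 0, -34/27]
R4 ← R4 + (5/21)·R3: [0, 0, 0]
R5 ← R5 − (17/21)·R3: [0, 0, 0]
Echelon form has 3 nonzero rows, so rank(P) = 3.
The column space has dimension equal to the rank: 3.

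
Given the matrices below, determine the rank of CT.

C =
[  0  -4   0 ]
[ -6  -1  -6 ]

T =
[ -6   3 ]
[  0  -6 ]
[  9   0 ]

2

First compute CT:
[[  0,  24],
 [-18, -12]]
Now row reduce the product.
Swap R1 ↔ R2
2 nonzero rows, so rank(CT) = 2.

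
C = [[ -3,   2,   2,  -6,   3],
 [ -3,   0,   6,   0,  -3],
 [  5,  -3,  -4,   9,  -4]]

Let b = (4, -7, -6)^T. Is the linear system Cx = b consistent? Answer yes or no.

no

Row reduce the augmented matrix [C | b].
R2 ← R2 − R1: [0, -2, 4, 6, -6, -11]
R3 ← R3 + (5/3)·R1: [0, 1/3, -2/3, -1, 1, 2/3]
R3 ← R3 + (1/6)·R2: [0, 0, 0, 0, 0, -7/6]
The echelon form has 3 nonzero rows; the last pivot sits in the augmented column, so rank(C) = 2 but rank([C|b]) = 3.
Since the ranks differ, the system is inconsistent.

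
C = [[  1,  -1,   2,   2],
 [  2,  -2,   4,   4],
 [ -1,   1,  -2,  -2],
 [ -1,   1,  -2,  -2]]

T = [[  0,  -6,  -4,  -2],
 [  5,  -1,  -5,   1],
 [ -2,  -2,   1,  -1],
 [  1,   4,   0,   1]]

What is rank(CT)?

1

First compute CT:
[[ -7,  -1,   3,  -3],
 [-14,  -2,   6,  -6],
 [  7,   1,  -3,   3],
 [  7,   1,  -3,   3]]
Now row reduce the product.
R2 ← R2 − (2)·R1: [0, 0, 0, 0]
R3 ← R3 + R1: [0, 0, 0, 0]
R4 ← R4 + R1: [0, 0, 0, 0]
1 nonzero row, so rank(CT) = 1.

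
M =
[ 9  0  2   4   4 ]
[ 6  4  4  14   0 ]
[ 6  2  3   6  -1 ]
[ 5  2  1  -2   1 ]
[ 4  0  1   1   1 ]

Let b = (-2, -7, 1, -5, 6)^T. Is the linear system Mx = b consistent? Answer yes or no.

Row reduce the augmented matrix [M | b].
R2 ← R2 − (2/3)·R1: [0, 4, 8/3, 34/3, -8/3, -17/3]
R3 ← R3 − (2/3)·R1: [0, 2, 5/3, 10/3, -11/3, 7/3]
R4 ← R4 − (5/9)·R1: [0, 2, -1/9, -38/9, -11/9, -35/9]
R5 ← R5 − (4/9)·R1: [0, 0, 1/9, -7/9, -7/9, 62/9]
R3 ← R3 − (1/2)·R2: [0, 0, 1/3, -7/3, -7/3, 31/6]
R4 ← R4 − (1/2)·R2: [0, 0, -13/9, -89/9, 1/9, -19/18]
R4 ← R4 + (13/3)·R3: [0, 0, 0, -20, -10, 64/3]
R5 ← R5 − (1/3)·R3: [0, 0, 0, 0, 0, 31/6]
The echelon form has 5 nonzero rows; the last pivot sits in the augmented column, so rank(M) = 4 but rank([M|b]) = 5.
Since the ranks differ, the system is inconsistent.

no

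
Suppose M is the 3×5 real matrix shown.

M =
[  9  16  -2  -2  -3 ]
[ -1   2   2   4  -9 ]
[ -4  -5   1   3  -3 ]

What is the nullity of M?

Row reduce to echelon form.
R2 ← R2 + (1/9)·R1: [0, 34/9, 16/9, 34/9, -28/3]
R3 ← R3 + (4/9)·R1: [0, 19/9, 1/9, 19/9, -13/3]
R3 ← R3 − (19/34)·R2: [0, 0, -15/17, 0, 15/17]
3 nonzero rows, so rank(M) = 3.
M has 5 columns; by rank–nullity, nullity = 5 − 3 = 2.

2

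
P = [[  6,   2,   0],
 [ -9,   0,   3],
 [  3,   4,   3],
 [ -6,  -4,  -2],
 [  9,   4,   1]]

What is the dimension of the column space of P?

2

Row reduce to echelon form.
R2 ← R2 + (3/2)·R1: [0, 3, 3]
R3 ← R3 − (1/2)·R1: [0, 3, 3]
R4 ← R4 + R1: [0, -2, -2]
R5 ← R5 − (3/2)·R1: [0, 1, 1]
R3 ← R3 − R2: [0, 0, 0]
R4 ← R4 + (2/3)·R2: [0, 0, 0]
R5 ← R5 − (1/3)·R2: [0, 0, 0]
Echelon form has 2 nonzero rows, so rank(P) = 2.
The column space has dimension equal to the rank: 2.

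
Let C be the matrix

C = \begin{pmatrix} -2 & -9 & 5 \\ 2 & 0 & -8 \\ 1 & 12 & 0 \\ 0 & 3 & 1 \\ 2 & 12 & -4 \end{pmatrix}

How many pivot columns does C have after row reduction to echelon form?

2

Row reduce to echelon form.
R2 ← R2 + R1: [0, -9, -3]
R3 ← R3 + (1/2)·R1: [0, 15/2, 5/2]
R5 ← R5 + R1: [0, 3, 1]
R3 ← R3 + (5/6)·R2: [0, 0, 0]
R4 ← R4 + (1/3)·R2: [0, 0, 0]
R5 ← R5 + (1/3)·R2: [0, 0, 0]
Echelon form has 2 nonzero rows, so rank(C) = 2.
Each nonzero row contributes one pivot column: 2 pivot columns.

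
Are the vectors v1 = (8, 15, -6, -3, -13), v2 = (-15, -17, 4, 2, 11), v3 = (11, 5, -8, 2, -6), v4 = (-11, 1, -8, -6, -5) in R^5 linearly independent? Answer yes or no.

yes

Form the matrix with these vectors as rows and row reduce.
R2 ← R2 + (15/8)·R1: [0, 89/8, -29/4, -29/8, -107/8]
R3 ← R3 − (11/8)·R1: [0, -125/8, 1/4, 49/8, 95/8]
R4 ← R4 + (11/8)·R1: [0, 173/8, -65/4, -81/8, -183/8]
R3 ← R3 + (125/89)·R2: [0, 0, -884/89, 92/89, -615/89]
R4 ← R4 − (173/89)·R2: [0, 0, -192/89, -274/89, 278/89]
R4 ← R4 − (48/221)·R3: [0, 0, 0, -730/221, 1022/221]
4 nonzero rows, so the 4 vectors span a space of dimension 4.
Since 4 = 4, the vectors are linearly independent.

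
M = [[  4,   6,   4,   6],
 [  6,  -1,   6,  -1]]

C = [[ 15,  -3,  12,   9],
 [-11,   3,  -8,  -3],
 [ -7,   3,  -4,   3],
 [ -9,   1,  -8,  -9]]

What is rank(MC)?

First compute MC:
[[-88,  24, -64, -24],
 [ 68,  -4,  64,  84]]
Now row reduce the product.
R2 ← R2 + (17/22)·R1: [0, 160/11, 160/11, 720/11]
2 nonzero rows, so rank(MC) = 2.

2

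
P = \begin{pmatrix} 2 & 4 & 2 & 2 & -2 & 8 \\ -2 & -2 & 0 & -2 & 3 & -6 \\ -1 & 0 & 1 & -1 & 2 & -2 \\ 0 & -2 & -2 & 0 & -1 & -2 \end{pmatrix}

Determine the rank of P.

2

Row reduce to echelon form.
R2 ← R2 + R1: [0, 2, 2, 0, 1, 2]
R3 ← R3 + (1/2)·R1: [0, 2, 2, 0, 1, 2]
R3 ← R3 − R2: [0, 0, 0, 0, 0, 0]
R4 ← R4 + R2: [0, 0, 0, 0, 0, 0]
Echelon form has 2 nonzero rows, so rank(P) = 2.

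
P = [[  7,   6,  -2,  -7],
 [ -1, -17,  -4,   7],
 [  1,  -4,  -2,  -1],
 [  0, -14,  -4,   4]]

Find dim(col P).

Row reduce to echelon form.
R2 ← R2 + (1/7)·R1: [0, -113/7, -30/7, 6]
R3 ← R3 − (1/7)·R1: [0, -34/7, -12/7, 0]
R3 ← R3 − (34/113)·R2: [0, 0, -48/113, -204/113]
R4 ← R4 − (98/113)·R2: [0, 0, -32/113, -136/113]
R4 ← R4 − (2/3)·R3: [0, 0, 0, 0]
Echelon form has 3 nonzero rows, so rank(P) = 3.
The column space has dimension equal to the rank: 3.

3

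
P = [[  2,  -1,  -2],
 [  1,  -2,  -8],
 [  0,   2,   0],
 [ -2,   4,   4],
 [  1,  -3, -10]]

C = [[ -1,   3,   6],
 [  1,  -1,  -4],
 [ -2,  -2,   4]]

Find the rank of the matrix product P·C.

First compute PC:
[[  1,  11,   8],
 [ 13,  21, -18],
 [  2,  -2,  -8],
 [ -2, -18, -12],
 [ 16,  26, -22]]
Now row reduce the product.
R2 ← R2 − (13)·R1: [0, -122, -122]
R3 ← R3 − (2)·R1: [0, -24, -24]
R4 ← R4 + (2)·R1: [0, 4, 4]
R5 ← R5 − (16)·R1: [0, -150, -150]
R3 ← R3 − (12/61)·R2: [0, 0, 0]
R4 ← R4 + (2/61)·R2: [0, 0, 0]
R5 ← R5 − (75/61)·R2: [0, 0, 0]
2 nonzero rows, so rank(PC) = 2.

2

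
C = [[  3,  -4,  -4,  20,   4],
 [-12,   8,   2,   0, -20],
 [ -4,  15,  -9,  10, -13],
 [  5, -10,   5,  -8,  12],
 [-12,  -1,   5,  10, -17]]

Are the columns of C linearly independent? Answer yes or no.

Row reduce C to echelon form.
R2 ← R2 + (4)·R1: [0, -8, -14, 80, -4]
R3 ← R3 + (4/3)·R1: [0, 29/3, -43/3, 110/3, -23/3]
R4 ← R4 − (5/3)·R1: [0, -10/3, 35/3, -124/3, 16/3]
R5 ← R5 + (4)·R1: [0, -17, -11, 90, -1]
R3 ← R3 + (29/24)·R2: [0, 0, -125/4, 400/3, -25/2]
R4 ← R4 − (5/12)·R2: [0, 0, 35/2, -224/3, 7]
R5 ← R5 − (17/8)·R2: [0, 0, 75/4, -80, 15/2]
R4 ← R4 + (14/25)·R3: [0, 0, 0, 0, 0]
R5 ← R5 + (3/5)·R3: [0, 0, 0, 0, 0]
3 pivots among 5 columns.
Only 3 < 5 pivot columns, so the columns are linearly dependent.

no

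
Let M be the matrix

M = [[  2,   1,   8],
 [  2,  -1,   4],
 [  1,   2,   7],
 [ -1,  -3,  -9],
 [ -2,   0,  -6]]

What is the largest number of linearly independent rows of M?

2

Row reduce to echelon form.
R2 ← R2 − R1: [0, -2, -4]
R3 ← R3 − (1/2)·R1: [0, 3/2, 3]
R4 ← R4 + (1/2)·R1: [0, -5/2, -5]
R5 ← R5 + R1: [0, 1, 2]
R3 ← R3 + (3/4)·R2: [0, 0, 0]
R4 ← R4 − (5/4)·R2: [0, 0, 0]
R5 ← R5 + (1/2)·R2: [0, 0, 0]
Echelon form has 2 nonzero rows, so rank(M) = 2.
The rank gives the maximum number of linearly independent rows: 2.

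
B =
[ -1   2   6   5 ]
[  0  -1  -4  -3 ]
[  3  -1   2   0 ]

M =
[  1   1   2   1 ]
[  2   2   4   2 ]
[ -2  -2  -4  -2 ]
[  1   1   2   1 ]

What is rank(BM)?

First compute BM:
[[ -4,  -4,  -8,  -4],
 [  3,   3,   6,   3],
 [ -3,  -3,  -6,  -3]]
Now row reduce the product.
R2 ← R2 + (3/4)·R1: [0, 0, 0, 0]
R3 ← R3 − (3/4)·R1: [0, 0, 0, 0]
1 nonzero row, so rank(BM) = 1.

1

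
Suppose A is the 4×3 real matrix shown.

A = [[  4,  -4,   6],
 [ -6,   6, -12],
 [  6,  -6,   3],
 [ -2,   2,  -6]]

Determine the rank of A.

Row reduce to echelon form.
R2 ← R2 + (3/2)·R1: [0, 0, -3]
R3 ← R3 − (3/2)·R1: [0, 0, -6]
R4 ← R4 + (1/2)·R1: [0, 0, -3]
R3 ← R3 − (2)·R2: [0, 0, 0]
R4 ← R4 − R2: [0, 0, 0]
Echelon form has 2 nonzero rows, so rank(A) = 2.

2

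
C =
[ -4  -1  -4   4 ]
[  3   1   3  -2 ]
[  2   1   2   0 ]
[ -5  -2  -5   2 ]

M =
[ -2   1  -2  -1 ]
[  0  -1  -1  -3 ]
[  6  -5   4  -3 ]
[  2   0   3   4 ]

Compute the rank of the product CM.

First compute CM:
[[ -8,  17,   5,  35],
 [  8, -13,  -1, -23],
 [  8,  -9,   3, -11],
 [-16,  22,  -2,  34]]
Now row reduce the product.
R2 ← R2 + R1: [0, 4, 4, 12]
R3 ← R3 + R1: [0, 8, 8, 24]
R4 ← R4 − (2)·R1: [0, -12, -12, -36]
R3 ← R3 − (2)·R2: [0, 0, 0, 0]
R4 ← R4 + (3)·R2: [0, 0, 0, 0]
2 nonzero rows, so rank(CM) = 2.

2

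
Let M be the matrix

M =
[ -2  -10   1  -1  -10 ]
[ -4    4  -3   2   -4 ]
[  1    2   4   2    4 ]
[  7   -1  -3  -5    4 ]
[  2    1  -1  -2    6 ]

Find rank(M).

4

Row reduce to echelon form.
R2 ← R2 − (2)·R1: [0, 24, -5, 4, 16]
R3 ← R3 + (1/2)·R1: [0, -3, 9/2, 3/2, -1]
R4 ← R4 + (7/2)·R1: [0, -36, 1/2, -17/2, -31]
R5 ← R5 + R1: [0, -9, 0, -3, -4]
R3 ← R3 + (1/8)·R2: [0, 0, 31/8, 2, 1]
R4 ← R4 + (3/2)·R2: [0, 0, -7, -5/2, -7]
R5 ← R5 + (3/8)·R2: [0, 0, -15/8, -3/2, 2]
R4 ← R4 + (56/31)·R3: [0, 0, 0, 69/62, -161/31]
R5 ← R5 + (15/31)·R3: [0, 0, 0, -33/62, 77/31]
R5 ← R5 + (11/23)·R4: [0, 0, 0, 0, 0]
Echelon form has 4 nonzero rows, so rank(M) = 4.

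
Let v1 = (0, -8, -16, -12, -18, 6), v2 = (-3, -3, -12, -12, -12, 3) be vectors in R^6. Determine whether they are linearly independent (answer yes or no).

yes

Form the matrix with these vectors as rows and row reduce.
Swap R1 ↔ R2
2 nonzero rows, so the 2 vectors span a space of dimension 2.
Since 2 = 2, the vectors are linearly independent.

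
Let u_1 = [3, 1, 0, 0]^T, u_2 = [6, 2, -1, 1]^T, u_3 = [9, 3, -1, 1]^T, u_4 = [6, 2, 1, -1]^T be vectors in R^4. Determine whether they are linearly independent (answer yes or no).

Form the matrix with these vectors as rows and row reduce.
R2 ← R2 − (2)·R1: [0, 0, -1, 1]
R3 ← R3 − (3)·R1: [0, 0, -1, 1]
R4 ← R4 − (2)·R1: [0, 0, 1, -1]
R3 ← R3 − R2: [0, 0, 0, 0]
R4 ← R4 + R2: [0, 0, 0, 0]
2 nonzero rows, so the 4 vectors span a space of dimension 2.
Since 2 < 4, the vectors are linearly dependent.

no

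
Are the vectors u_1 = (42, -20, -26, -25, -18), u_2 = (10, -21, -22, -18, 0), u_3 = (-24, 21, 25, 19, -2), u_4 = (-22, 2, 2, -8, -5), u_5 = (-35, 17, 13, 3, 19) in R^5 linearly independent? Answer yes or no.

Form the matrix with these vectors as rows and row reduce.
R2 ← R2 − (5/21)·R1: [0, -341/21, -332/21, -253/21, 30/7]
R3 ← R3 + (4/7)·R1: [0, 67/7, 71/7, 33/7, -86/7]
R4 ← R4 + (11/21)·R1: [0, -178/21, -244/21, -443/21, -101/7]
R5 ← R5 + (5/6)·R1: [0, 1/3, -26/3, -107/6, 4]
R3 ← R3 + (201/341)·R2: [0, 0, 281/341, -74/31, -3328/341]
R4 ← R4 − (178/341)·R2: [0, 0, -1148/341, -459/31, -5683/341]
R5 ← R5 + (7/341)·R2: [0, 0, -3066/341, -1121/62, 1394/341]
R4 ← R4 + (1148/281)·R3: [0, 0, 0, -6901/281, -15887/281]
R5 ← R5 + (3066/281)·R3: [0, 0, 0, -24799/562, -28774/281]
R5 ← R5 − (24799/13802)·R4: [0, 0, 0, 0, -11235/13802]
5 nonzero rows, so the 5 vectors span a space of dimension 5.
Since 5 = 5, the vectors are linearly independent.

yes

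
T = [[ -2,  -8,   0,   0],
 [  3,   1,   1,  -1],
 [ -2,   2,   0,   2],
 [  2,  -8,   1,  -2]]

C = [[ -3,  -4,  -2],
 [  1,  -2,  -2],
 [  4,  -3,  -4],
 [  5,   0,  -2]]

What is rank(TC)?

First compute TC:
[[ -2,  24,  20],
 [ -9, -17, -10],
 [ 18,   4,  -4],
 [-20,   5,  12]]
Now row reduce the product.
R2 ← R2 − (9/2)·R1: [0, -125, -100]
R3 ← R3 + (9)·R1: [0, 220, 176]
R4 ← R4 − (10)·R1: [0, -235, -188]
R3 ← R3 + (44/25)·R2: [0, 0, 0]
R4 ← R4 − (47/25)·R2: [0, 0, 0]
2 nonzero rows, so rank(TC) = 2.

2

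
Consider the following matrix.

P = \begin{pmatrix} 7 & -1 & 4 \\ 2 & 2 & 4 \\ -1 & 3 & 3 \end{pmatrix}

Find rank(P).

Row reduce to echelon form.
R2 ← R2 − (2/7)·R1: [0, 16/7, 20/7]
R3 ← R3 + (1/7)·R1: [0, 20/7, 25/7]
R3 ← R3 − (5/4)·R2: [0, 0, 0]
Echelon form has 2 nonzero rows, so rank(P) = 2.

2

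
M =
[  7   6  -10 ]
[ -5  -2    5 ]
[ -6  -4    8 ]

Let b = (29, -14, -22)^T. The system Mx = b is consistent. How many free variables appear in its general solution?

0

Row reduce the augmented matrix [M | b].
R2 ← R2 + (5/7)·R1: [0, 16/7, -15/7, 47/7]
R3 ← R3 + (6/7)·R1: [0, 8/7, -4/7, 20/7]
R3 ← R3 − (1/2)·R2: [0, 0, 1/2, -1/2]
The echelon form has 3 nonzero rows, and every pivot lies in the first 3 columns, so rank(M) = rank([M|b]) = 3.
The system is consistent.
Free variables = (unknowns) − (rank) = 3 − 3 = 0.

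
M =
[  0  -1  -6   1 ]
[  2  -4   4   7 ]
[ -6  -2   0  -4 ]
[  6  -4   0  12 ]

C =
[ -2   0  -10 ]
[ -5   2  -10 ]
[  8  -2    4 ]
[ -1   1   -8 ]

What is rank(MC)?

First compute MC:
[[-44,  11, -22],
 [ 41,  -9, -20],
 [ 26,  -8, 112],
 [ -4,   4, -116]]
Now row reduce the product.
R2 ← R2 + (41/44)·R1: [0, 5/4, -81/2]
R3 ← R3 + (13/22)·R1: [0, -3/2, 99]
R4 ← R4 − (1/11)·R1: [0, 3, -114]
R3 ← R3 + (6/5)·R2: [0, 0, 252/5]
R4 ← R4 − (12/5)·R2: [0, 0, -84/5]
R4 ← R4 + (1/3)·R3: [0, 0, 0]
3 nonzero rows, so rank(MC) = 3.

3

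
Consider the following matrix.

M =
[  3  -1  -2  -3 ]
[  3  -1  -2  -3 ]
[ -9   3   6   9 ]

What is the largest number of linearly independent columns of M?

Row reduce to echelon form.
R2 ← R2 − R1: [0, 0, 0, 0]
R3 ← R3 + (3)·R1: [0, 0, 0, 0]
Echelon form has 1 nonzero row, so rank(M) = 1.
The rank gives the maximum number of linearly independent columns: 1.

1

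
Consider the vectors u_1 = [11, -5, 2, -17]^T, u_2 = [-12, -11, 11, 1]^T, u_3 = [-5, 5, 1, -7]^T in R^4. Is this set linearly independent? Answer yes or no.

Form the matrix with these vectors as rows and row reduce.
R2 ← R2 + (12/11)·R1: [0, -181/11, 145/11, -193/11]
R3 ← R3 + (5/11)·R1: [0, 30/11, 21/11, -162/11]
R3 ← R3 + (30/181)·R2: [0, 0, 741/181, -3192/181]
3 nonzero rows, so the 3 vectors span a space of dimension 3.
Since 3 = 3, the vectors are linearly independent.

yes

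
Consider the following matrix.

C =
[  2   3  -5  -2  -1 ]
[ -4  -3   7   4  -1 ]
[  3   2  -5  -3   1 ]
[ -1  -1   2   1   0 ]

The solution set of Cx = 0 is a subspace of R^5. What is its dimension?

3

Row reduce to echelon form.
R2 ← R2 + (2)·R1: [0, 3, -3, 0, -3]
R3 ← R3 − (3/2)·R1: [0, -5/2, 5/2, 0, 5/2]
R4 ← R4 + (1/2)·R1: [0, 1/2, -1/2, 0, -1/2]
R3 ← R3 + (5/6)·R2: [0, 0, 0, 0, 0]
R4 ← R4 − (1/6)·R2: [0, 0, 0, 0, 0]
2 nonzero rows, so rank(C) = 2.
C has 5 columns; by rank–nullity, nullity = 5 − 2 = 3.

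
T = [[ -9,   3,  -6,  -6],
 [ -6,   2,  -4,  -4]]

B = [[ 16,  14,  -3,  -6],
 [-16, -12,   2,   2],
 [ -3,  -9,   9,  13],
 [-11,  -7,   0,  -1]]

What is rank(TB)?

First compute TB:
[[-108, -66, -21, -12],
 [-72, -44, -14,  -8]]
Now row reduce the product.
R2 ← R2 − (2/3)·R1: [0, 0, 0, 0]
1 nonzero row, so rank(TB) = 1.

1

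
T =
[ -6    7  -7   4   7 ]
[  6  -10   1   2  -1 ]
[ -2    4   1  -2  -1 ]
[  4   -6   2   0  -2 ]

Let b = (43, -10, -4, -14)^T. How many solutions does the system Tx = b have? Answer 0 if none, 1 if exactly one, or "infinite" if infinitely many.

infinite

Row reduce the augmented matrix [T | b].
R2 ← R2 + R1: [0, -3, -6, 6, 6, 33]
R3 ← R3 − (1/3)·R1: [0, 5/3, 10/3, -10/3, -10/3, -55/3]
R4 ← R4 + (2/3)·R1: [0, -4/3, -8/3, 8/3, 8/3, 44/3]
R3 ← R3 + (5/9)·R2: [0, 0, 0, 0, 0, 0]
R4 ← R4 − (4/9)·R2: [0, 0, 0, 0, 0, 0]
The echelon form has 2 nonzero rows, and every pivot lies in the first 5 columns, so rank(T) = rank([T|b]) = 2.
The system is consistent.
rank = 2 < 5 unknowns, so there are infinitely many solutions.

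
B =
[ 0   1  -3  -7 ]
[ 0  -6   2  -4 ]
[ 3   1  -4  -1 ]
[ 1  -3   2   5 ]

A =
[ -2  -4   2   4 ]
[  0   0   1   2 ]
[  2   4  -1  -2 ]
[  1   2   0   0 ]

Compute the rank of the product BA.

First compute BA:
[[-13, -26,   4,   8],
 [  0,   0,  -8, -16],
 [-15, -30,  11,  22],
 [  7,  14,  -3,  -6]]
Now row reduce the product.
R3 ← R3 − (15/13)·R1: [0, 0, 83/13, 166/13]
R4 ← R4 + (7/13)·R1: [0, 0, -11/13, -22/13]
R3 ← R3 + (83/104)·R2: [0, 0, 0, 0]
R4 ← R4 − (11/104)·R2: [0, 0, 0, 0]
2 nonzero rows, so rank(BA) = 2.

2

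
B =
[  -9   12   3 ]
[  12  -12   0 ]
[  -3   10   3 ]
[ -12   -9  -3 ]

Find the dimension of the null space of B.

0

Row reduce to echelon form.
R2 ← R2 + (4/3)·R1: [0, 4, 4]
R3 ← R3 − (1/3)·R1: [0, 6, 2]
R4 ← R4 − (4/3)·R1: [0, -25, -7]
R3 ← R3 − (3/2)·R2: [0, 0, -4]
R4 ← R4 + (25/4)·R2: [0, 0, 18]
R4 ← R4 + (9/2)·R3: [0, 0, 0]
3 nonzero rows, so rank(B) = 3.
B has 3 columns; by rank–nullity, nullity = 3 − 3 = 0.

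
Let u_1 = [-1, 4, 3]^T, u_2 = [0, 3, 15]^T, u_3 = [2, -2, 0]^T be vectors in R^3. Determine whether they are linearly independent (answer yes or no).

yes

Form the matrix with these vectors as rows and row reduce.
R3 ← R3 + (2)·R1: [0, 6, 6]
R3 ← R3 − (2)·R2: [0, 0, -24]
3 nonzero rows, so the 3 vectors span a space of dimension 3.
Since 3 = 3, the vectors are linearly independent.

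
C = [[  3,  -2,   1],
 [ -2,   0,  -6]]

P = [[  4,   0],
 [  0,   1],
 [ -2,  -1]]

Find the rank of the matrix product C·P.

2

First compute CP:
[[ 10,  -3],
 [  4,   6]]
Now row reduce the product.
R2 ← R2 − (2/5)·R1: [0, 36/5]
2 nonzero rows, so rank(CP) = 2.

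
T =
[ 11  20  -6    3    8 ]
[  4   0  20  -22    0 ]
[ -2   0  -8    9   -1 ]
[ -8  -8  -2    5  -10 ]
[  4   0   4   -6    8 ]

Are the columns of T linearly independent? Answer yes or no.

no

Row reduce T to echelon form.
R2 ← R2 − (4/11)·R1: [0, -80/11, 244/11, -254/11, -32/11]
R3 ← R3 + (2/11)·R1: [0, 40/11, -100/11, 105/11, 5/11]
R4 ← R4 + (8/11)·R1: [0, 72/11, -70/11, 79/11, -46/11]
R5 ← R5 − (4/11)·R1: [0, -80/11, 68/11, -78/11, 56/11]
R3 ← R3 + (1/2)·R2: [0, 0, 2, -2, -1]
R4 ← R4 + (9/10)·R2: [0, 0, 68/5, -68/5, -34/5]
R5 ← R5 − R2: [0, 0, -16, 16, 8]
R4 ← R4 − (34/5)·R3: [0, 0, 0, 0, 0]
R5 ← R5 + (8)·R3: [0, 0, 0, 0, 0]
3 pivots among 5 columns.
Only 3 < 5 pivot columns, so the columns are linearly dependent.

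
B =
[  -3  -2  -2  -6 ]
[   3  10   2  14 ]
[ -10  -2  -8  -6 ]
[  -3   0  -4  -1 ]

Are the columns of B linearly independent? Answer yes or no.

yes

Row reduce B to echelon form.
R2 ← R2 + R1: [0, 8, 0, 8]
R3 ← R3 − (10/3)·R1: [0, 14/3, -4/3, 14]
R4 ← R4 − R1: [0, 2, -2, 5]
R3 ← R3 − (7/12)·R2: [0, 0, -4/3, 28/3]
R4 ← R4 − (1/4)·R2: [0, 0, -2, 3]
R4 ← R4 − (3/2)·R3: [0, 0, 0, -11]
4 pivots among 4 columns.
Every column is a pivot column, so the columns are linearly independent.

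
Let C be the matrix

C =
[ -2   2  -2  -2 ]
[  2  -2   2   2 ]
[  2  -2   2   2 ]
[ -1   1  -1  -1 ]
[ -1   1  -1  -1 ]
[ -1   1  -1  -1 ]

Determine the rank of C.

1

Row reduce to echelon form.
R2 ← R2 + R1: [0, 0, 0, 0]
R3 ← R3 + R1: [0, 0, 0, 0]
R4 ← R4 − (1/2)·R1: [0, 0, 0, 0]
R5 ← R5 − (1/2)·R1: [0, 0, 0, 0]
R6 ← R6 − (1/2)·R1: [0, 0, 0, 0]
Echelon form has 1 nonzero row, so rank(C) = 1.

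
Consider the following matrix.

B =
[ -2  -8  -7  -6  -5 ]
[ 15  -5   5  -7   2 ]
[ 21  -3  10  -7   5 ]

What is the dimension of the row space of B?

3

Row reduce to echelon form.
R2 ← R2 + (15/2)·R1: [0, -65, -95/2, -52, -71/2]
R3 ← R3 + (21/2)·R1: [0, -87, -127/2, -70, -95/2]
R3 ← R3 − (87/65)·R2: [0, 0, 1/13, -2/5, 1/65]
Echelon form has 3 nonzero rows, so rank(B) = 3.
The row space has dimension equal to the rank: 3.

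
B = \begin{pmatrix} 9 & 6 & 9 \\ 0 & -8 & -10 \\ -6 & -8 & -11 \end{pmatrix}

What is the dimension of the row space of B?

2

Row reduce to echelon form.
R3 ← R3 + (2/3)·R1: [0, -4, -5]
R3 ← R3 − (1/2)·R2: [0, 0, 0]
Echelon form has 2 nonzero rows, so rank(B) = 2.
The row space has dimension equal to the rank: 2.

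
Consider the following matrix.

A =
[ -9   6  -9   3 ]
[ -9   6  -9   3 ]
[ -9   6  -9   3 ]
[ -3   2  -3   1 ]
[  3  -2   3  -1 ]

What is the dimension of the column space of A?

Row reduce to echelon form.
R2 ← R2 − R1: [0, 0, 0, 0]
R3 ← R3 − R1: [0, 0, 0, 0]
R4 ← R4 − (1/3)·R1: [0, 0, 0, 0]
R5 ← R5 + (1/3)·R1: [0, 0, 0, 0]
Echelon form has 1 nonzero row, so rank(A) = 1.
The column space has dimension equal to the rank: 1.

1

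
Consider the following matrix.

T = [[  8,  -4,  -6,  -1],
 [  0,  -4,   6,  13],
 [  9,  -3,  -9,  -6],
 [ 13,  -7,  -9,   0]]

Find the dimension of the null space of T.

2

Row reduce to echelon form.
R3 ← R3 − (9/8)·R1: [0, 3/2, -9/4, -39/8]
R4 ← R4 − (13/8)·R1: [0, -1/2, 3/4, 13/8]
R3 ← R3 + (3/8)·R2: [0, 0, 0, 0]
R4 ← R4 − (1/8)·R2: [0, 0, 0, 0]
2 nonzero rows, so rank(T) = 2.
T has 4 columns; by rank–nullity, nullity = 4 − 2 = 2.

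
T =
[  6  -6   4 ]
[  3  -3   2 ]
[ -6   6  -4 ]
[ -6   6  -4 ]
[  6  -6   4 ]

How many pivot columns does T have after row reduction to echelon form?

1

Row reduce to echelon form.
R2 ← R2 − (1/2)·R1: [0, 0, 0]
R3 ← R3 + R1: [0, 0, 0]
R4 ← R4 + R1: [0, 0, 0]
R5 ← R5 − R1: [0, 0, 0]
Echelon form has 1 nonzero row, so rank(T) = 1.
Each nonzero row contributes one pivot column: 1 pivot columns.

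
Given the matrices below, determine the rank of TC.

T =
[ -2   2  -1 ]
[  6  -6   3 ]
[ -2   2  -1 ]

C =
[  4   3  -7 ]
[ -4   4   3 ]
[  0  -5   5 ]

1

First compute TC:
[[-16,   7,  15],
 [ 48, -21, -45],
 [-16,   7,  15]]
Now row reduce the product.
R2 ← R2 + (3)·R1: [0, 0, 0]
R3 ← R3 − R1: [0, 0, 0]
1 nonzero row, so rank(TC) = 1.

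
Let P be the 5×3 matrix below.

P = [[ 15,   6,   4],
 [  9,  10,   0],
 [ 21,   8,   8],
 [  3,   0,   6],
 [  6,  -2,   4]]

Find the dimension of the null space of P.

0

Row reduce to echelon form.
R2 ← R2 − (3/5)·R1: [0, 32/5, -12/5]
R3 ← R3 − (7/5)·R1: [0, -2/5, 12/5]
R4 ← R4 − (1/5)·R1: [0, -6/5, 26/5]
R5 ← R5 − (2/5)·R1: [0, -22/5, 12/5]
R3 ← R3 + (1/16)·R2: [0, 0, 9/4]
R4 ← R4 + (3/16)·R2: [0, 0, 19/4]
R5 ← R5 + (11/16)·R2: [0, 0, 3/4]
R4 ← R4 − (19/9)·R3: [0, 0, 0]
R5 ← R5 − (1/3)·R3: [0, 0, 0]
3 nonzero rows, so rank(P) = 3.
P has 3 columns; by rank–nullity, nullity = 3 − 3 = 0.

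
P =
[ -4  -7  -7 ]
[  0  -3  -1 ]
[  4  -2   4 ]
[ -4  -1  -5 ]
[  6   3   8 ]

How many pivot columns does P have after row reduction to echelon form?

2

Row reduce to echelon form.
R3 ← R3 + R1: [0, -9, -3]
R4 ← R4 − R1: [0, 6, 2]
R5 ← R5 + (3/2)·R1: [0, -15/2, -5/2]
R3 ← R3 − (3)·R2: [0, 0, 0]
R4 ← R4 + (2)·R2: [0, 0, 0]
R5 ← R5 − (5/2)·R2: [0, 0, 0]
Echelon form has 2 nonzero rows, so rank(P) = 2.
Each nonzero row contributes one pivot column: 2 pivot columns.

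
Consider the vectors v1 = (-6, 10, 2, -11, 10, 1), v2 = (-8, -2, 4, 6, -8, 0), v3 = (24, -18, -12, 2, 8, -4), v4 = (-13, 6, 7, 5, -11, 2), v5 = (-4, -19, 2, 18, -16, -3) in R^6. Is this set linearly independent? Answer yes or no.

no

Form the matrix with these vectors as rows and row reduce.
R2 ← R2 − (4/3)·R1: [0, -46/3, 4/3, 62/3, -64/3, -4/3]
R3 ← R3 + (4)·R1: [0, 22, -4, -42, 48, 0]
R4 ← R4 − (13/6)·R1: [0, -47/3, 8/3, 173/6, -98/3, -1/6]
R5 ← R5 − (2/3)·R1: [0, -77/3, 2/3, 76/3, -68/3, -11/3]
R3 ← R3 + (33/23)·R2: [0, 0, -48/23, -284/23, 400/23, -44/23]
R4 ← R4 − (47/46)·R2: [0, 0, 30/23, 355/46, -250/23, 55/46]
R5 ← R5 − (77/46)·R2: [0, 0, -36/23, -213/23, 300/23, -33/23]
R4 ← R4 + (5/8)·R3: [0, 0, 0, 0, 0, 0]
R5 ← R5 − (3/4)·R3: [0, 0, 0, 0, 0, 0]
3 nonzero rows, so the 5 vectors span a space of dimension 3.
Since 3 < 5, the vectors are linearly dependent.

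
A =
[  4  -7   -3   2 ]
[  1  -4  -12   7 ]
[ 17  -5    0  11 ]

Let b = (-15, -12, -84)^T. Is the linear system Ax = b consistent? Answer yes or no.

yes

Row reduce the augmented matrix [A | b].
R2 ← R2 − (1/4)·R1: [0, -9/4, -45/4, 13/2, -33/4]
R3 ← R3 − (17/4)·R1: [0, 99/4, 51/4, 5/2, -81/4]
R3 ← R3 + (11)·R2: [0, 0, -111, 74, -111]
The echelon form has 3 nonzero rows, and every pivot lies in the first 4 columns, so rank(A) = rank([A|b]) = 3.
The system is consistent.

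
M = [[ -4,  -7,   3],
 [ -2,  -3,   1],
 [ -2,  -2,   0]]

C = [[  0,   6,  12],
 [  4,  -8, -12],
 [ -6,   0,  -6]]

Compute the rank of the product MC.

2

First compute MC:
[[-46,  32,  18],
 [-18,  12,   6],
 [ -8,   4,   0]]
Now row reduce the product.
R2 ← R2 − (9/23)·R1: [0, -12/23, -24/23]
R3 ← R3 − (4/23)·R1: [0, -36/23, -72/23]
R3 ← R3 − (3)·R2: [0, 0, 0]
2 nonzero rows, so rank(MC) = 2.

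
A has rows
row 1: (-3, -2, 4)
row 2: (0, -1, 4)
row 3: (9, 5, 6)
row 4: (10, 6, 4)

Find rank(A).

Row reduce to echelon form.
R3 ← R3 + (3)·R1: [0, -1, 18]
R4 ← R4 + (10/3)·R1: [0, -2/3, 52/3]
R3 ← R3 − R2: [0, 0, 14]
R4 ← R4 − (2/3)·R2: [0, 0, 44/3]
R4 ← R4 − (22/21)·R3: [0, 0, 0]
Echelon form has 3 nonzero rows, so rank(A) = 3.

3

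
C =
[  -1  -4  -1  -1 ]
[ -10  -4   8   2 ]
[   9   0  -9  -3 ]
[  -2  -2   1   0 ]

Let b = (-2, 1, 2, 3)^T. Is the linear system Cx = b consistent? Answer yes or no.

no

Row reduce the augmented matrix [C | b].
R2 ← R2 − (10)·R1: [0, 36, 18, 12, 21]
R3 ← R3 + (9)·R1: [0, -36, -18, -12, -16]
R4 ← R4 − (2)·R1: [0, 6, 3, 2, 7]
R3 ← R3 + R2: [0, 0, 0, 0, 5]
R4 ← R4 − (1/6)·R2: [0, 0, 0, 0, 7/2]
R4 ← R4 − (7/10)·R3: [0, 0, 0, 0, 0]
The echelon form has 3 nonzero rows; the last pivot sits in the augmented column, so rank(C) = 2 but rank([C|b]) = 3.
Since the ranks differ, the system is inconsistent.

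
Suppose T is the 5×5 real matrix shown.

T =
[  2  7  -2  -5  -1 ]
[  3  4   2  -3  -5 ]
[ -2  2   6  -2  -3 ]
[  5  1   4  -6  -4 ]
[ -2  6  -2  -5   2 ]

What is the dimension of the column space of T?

5

Row reduce to echelon form.
R2 ← R2 − (3/2)·R1: [0, -13/2, 5, 9/2, -7/2]
R3 ← R3 + R1: [0, 9, 4, -7, -4]
R4 ← R4 − (5/2)·R1: [0, -33/2, 9, 13/2, -3/2]
R5 ← R5 + R1: [0, 13, -4, -10, 1]
R3 ← R3 + (18/13)·R2: [0, 0, 142/13, -10/13, -115/13]
R4 ← R4 − (33/13)·R2: [0, 0, -48/13, -64/13, 96/13]
R5 ← R5 + (2)·R2: [0, 0, 6, -1, -6]
R4 ← R4 + (24/71)·R3: [0, 0, 0, -368/71, 312/71]
R5 ← R5 − (39/71)·R3: [0, 0, 0, -41/71, -81/71]
R5 ← R5 − (41/368)·R4: [0, 0, 0, 0, -75/46]
Echelon form has 5 nonzero rows, so rank(T) = 5.
The column space has dimension equal to the rank: 5.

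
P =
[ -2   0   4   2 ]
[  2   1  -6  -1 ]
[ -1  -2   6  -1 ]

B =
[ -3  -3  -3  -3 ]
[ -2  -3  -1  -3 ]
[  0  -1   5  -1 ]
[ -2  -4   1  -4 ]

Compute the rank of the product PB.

2

First compute PB:
[[  2,  -6,  28,  -6],
 [ -6,   1, -38,   1],
 [  9,   7,  34,   7]]
Now row reduce the product.
R2 ← R2 + (3)·R1: [0, -17, 46, -17]
R3 ← R3 − (9/2)·R1: [0, 34, -92, 34]
R3 ← R3 + (2)·R2: [0, 0, 0, 0]
2 nonzero rows, so rank(PB) = 2.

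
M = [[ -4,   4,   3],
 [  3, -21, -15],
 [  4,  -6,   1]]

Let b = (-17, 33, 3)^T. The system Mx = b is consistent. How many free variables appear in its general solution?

0

Row reduce the augmented matrix [M | b].
R2 ← R2 + (3/4)·R1: [0, -18, -51/4, 81/4]
R3 ← R3 + R1: [0, -2, 4, -14]
R3 ← R3 − (1/9)·R2: [0, 0, 65/12, -65/4]
The echelon form has 3 nonzero rows, and every pivot lies in the first 3 columns, so rank(M) = rank([M|b]) = 3.
The system is consistent.
Free variables = (unknowns) − (rank) = 3 − 3 = 0.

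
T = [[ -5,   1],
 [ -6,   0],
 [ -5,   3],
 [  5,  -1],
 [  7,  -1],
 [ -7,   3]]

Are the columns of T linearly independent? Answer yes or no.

yes

Row reduce T to echelon form.
R2 ← R2 − (6/5)·R1: [0, -6/5]
R3 ← R3 − R1: [0, 2]
R4 ← R4 + R1: [0, 0]
R5 ← R5 + (7/5)·R1: [0, 2/5]
R6 ← R6 − (7/5)·R1: [0, 8/5]
R3 ← R3 + (5/3)·R2: [0, 0]
R5 ← R5 + (1/3)·R2: [0, 0]
R6 ← R6 + (4/3)·R2: [0, 0]
2 pivots among 2 columns.
Every column is a pivot column, so the columns are linearly independent.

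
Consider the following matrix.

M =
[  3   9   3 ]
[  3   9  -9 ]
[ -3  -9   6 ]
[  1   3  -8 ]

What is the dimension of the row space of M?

2

Row reduce to echelon form.
R2 ← R2 − R1: [0, 0, -12]
R3 ← R3 + R1: [0, 0, 9]
R4 ← R4 − (1/3)·R1: [0, 0, -9]
R3 ← R3 + (3/4)·R2: [0, 0, 0]
R4 ← R4 − (3/4)·R2: [0, 0, 0]
Echelon form has 2 nonzero rows, so rank(M) = 2.
The row space has dimension equal to the rank: 2.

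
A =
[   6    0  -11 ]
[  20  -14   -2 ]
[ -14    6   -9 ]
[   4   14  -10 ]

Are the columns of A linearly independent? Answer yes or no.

yes

Row reduce A to echelon form.
R2 ← R2 − (10/3)·R1: [0, -14, 104/3]
R3 ← R3 + (7/3)·R1: [0, 6, -104/3]
R4 ← R4 − (2/3)·R1: [0, 14, -8/3]
R3 ← R3 + (3/7)·R2: [0, 0, -416/21]
R4 ← R4 + R2: [0, 0, 32]
R4 ← R4 + (21/13)·R3: [0, 0, 0]
3 pivots among 3 columns.
Every column is a pivot column, so the columns are linearly independent.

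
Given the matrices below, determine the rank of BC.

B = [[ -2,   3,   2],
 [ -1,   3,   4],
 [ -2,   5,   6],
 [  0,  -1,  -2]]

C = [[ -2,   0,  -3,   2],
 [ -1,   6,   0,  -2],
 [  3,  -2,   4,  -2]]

First compute BC:
[[  7,  14,  14, -14],
 [ 11,  10,  19, -16],
 [ 17,  18,  30, -26],
 [ -5,  -2,  -8,   6]]
Now row reduce the product.
R2 ← R2 − (11/7)·R1: [0, -12, -3, 6]
R3 ← R3 − (17/7)·R1: [0, -16, -4, 8]
R4 ← R4 + (5/7)·R1: [0, 8, 2, -4]
R3 ← R3 − (4/3)·R2: [0, 0, 0, 0]
R4 ← R4 + (2/3)·R2: [0, 0, 0, 0]
2 nonzero rows, so rank(BC) = 2.

2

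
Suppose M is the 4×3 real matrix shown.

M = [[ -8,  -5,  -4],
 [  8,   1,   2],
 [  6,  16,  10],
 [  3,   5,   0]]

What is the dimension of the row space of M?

Row reduce to echelon form.
R2 ← R2 + R1: [0, -4, -2]
R3 ← R3 + (3/4)·R1: [0, 49/4, 7]
R4 ← R4 + (3/8)·R1: [0, 25/8, -3/2]
R3 ← R3 + (49/16)·R2: [0, 0, 7/8]
R4 ← R4 + (25/32)·R2: [0, 0, -49/16]
R4 ← R4 + (7/2)·R3: [0, 0, 0]
Echelon form has 3 nonzero rows, so rank(M) = 3.
The row space has dimension equal to the rank: 3.

3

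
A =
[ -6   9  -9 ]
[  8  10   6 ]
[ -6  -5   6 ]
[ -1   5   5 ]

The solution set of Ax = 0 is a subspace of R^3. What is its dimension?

0

Row reduce to echelon form.
R2 ← R2 + (4/3)·R1: [0, 22, -6]
R3 ← R3 − R1: [0, -14, 15]
R4 ← R4 − (1/6)·R1: [0, 7/2, 13/2]
R3 ← R3 + (7/11)·R2: [0, 0, 123/11]
R4 ← R4 − (7/44)·R2: [0, 0, 82/11]
R4 ← R4 − (2/3)·R3: [0, 0, 0]
3 nonzero rows, so rank(A) = 3.
A has 3 columns; by rank–nullity, nullity = 3 − 3 = 0.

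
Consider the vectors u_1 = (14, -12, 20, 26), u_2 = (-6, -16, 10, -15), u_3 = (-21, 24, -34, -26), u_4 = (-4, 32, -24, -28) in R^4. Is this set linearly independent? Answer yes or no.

yes

Form the matrix with these vectors as rows and row reduce.
R2 ← R2 + (3/7)·R1: [0, -148/7, 130/7, -27/7]
R3 ← R3 + (3/2)·R1: [0, 6, -4, 13]
R4 ← R4 + (2/7)·R1: [0, 200/7, -128/7, -144/7]
R3 ← R3 + (21/74)·R2: [0, 0, 47/37, 881/74]
R4 ← R4 + (50/37)·R2: [0, 0, 252/37, -954/37]
R4 ← R4 − (252/47)·R3: [0, 0, 0, -4212/47]
4 nonzero rows, so the 4 vectors span a space of dimension 4.
Since 4 = 4, the vectors are linearly independent.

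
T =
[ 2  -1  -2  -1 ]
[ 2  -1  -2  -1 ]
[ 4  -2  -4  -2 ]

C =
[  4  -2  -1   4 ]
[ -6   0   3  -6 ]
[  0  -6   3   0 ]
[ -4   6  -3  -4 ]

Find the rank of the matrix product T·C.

1

First compute TC:
[[ 18,   2,  -8,  18],
 [ 18,   2,  -8,  18],
 [ 36,   4, -16,  36]]
Now row reduce the product.
R2 ← R2 − R1: [0, 0, 0, 0]
R3 ← R3 − (2)·R1: [0, 0, 0, 0]
1 nonzero row, so rank(TC) = 1.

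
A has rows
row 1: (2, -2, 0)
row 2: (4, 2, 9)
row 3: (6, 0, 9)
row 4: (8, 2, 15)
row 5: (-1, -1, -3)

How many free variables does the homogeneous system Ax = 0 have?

1

Row reduce to echelon form.
R2 ← R2 − (2)·R1: [0, 6, 9]
R3 ← R3 − (3)·R1: [0, 6, 9]
R4 ← R4 − (4)·R1: [0, 10, 15]
R5 ← R5 + (1/2)·R1: [0, -2, -3]
R3 ← R3 − R2: [0, 0, 0]
R4 ← R4 − (5/3)·R2: [0, 0, 0]
R5 ← R5 + (1/3)·R2: [0, 0, 0]
2 nonzero rows, so rank(A) = 2.
A has 3 columns; by rank–nullity, nullity = 3 − 2 = 1.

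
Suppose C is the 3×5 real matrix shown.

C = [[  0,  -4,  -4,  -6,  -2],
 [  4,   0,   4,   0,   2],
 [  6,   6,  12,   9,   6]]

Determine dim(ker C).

Row reduce to echelon form.
Swap R1 ↔ R2
R3 ← R3 − (3/2)·R1: [0, 6, 6, 9, 3]
R3 ← R3 + (3/2)·R2: [0, 0, 0, 0, 0]
2 nonzero rows, so rank(C) = 2.
C has 5 columns; by rank–nullity, nullity = 5 − 2 = 3.

3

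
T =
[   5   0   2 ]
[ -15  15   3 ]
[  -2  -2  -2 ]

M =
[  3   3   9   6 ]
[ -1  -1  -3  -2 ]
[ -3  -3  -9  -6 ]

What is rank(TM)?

First compute TM:
[[  9,   9,  27,  18],
 [-69, -69, -207, -138],
 [  2,   2,   6,   4]]
Now row reduce the product.
R2 ← R2 + (23/3)·R1: [0, 0, 0, 0]
R3 ← R3 − (2/9)·R1: [0, 0, 0, 0]
1 nonzero row, so rank(TM) = 1.

1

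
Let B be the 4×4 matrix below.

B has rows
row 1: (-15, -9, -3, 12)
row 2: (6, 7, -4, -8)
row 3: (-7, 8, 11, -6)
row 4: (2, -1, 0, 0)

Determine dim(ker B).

0

Row reduce to echelon form.
R2 ← R2 + (2/5)·R1: [0, 17/5, -26/5, -16/5]
R3 ← R3 − (7/15)·R1: [0, 61/5, 62/5, -58/5]
R4 ← R4 + (2/15)·R1: [0, -11/5, -2/5, 8/5]
R3 ← R3 − (61/17)·R2: [0, 0, 528/17, -2/17]
R4 ← R4 + (11/17)·R2: [0, 0, -64/17, -8/17]
R4 ← R4 + (4/33)·R3: [0, 0, 0, -16/33]
4 nonzero rows, so rank(B) = 4.
B has 4 columns; by rank–nullity, nullity = 4 − 4 = 0.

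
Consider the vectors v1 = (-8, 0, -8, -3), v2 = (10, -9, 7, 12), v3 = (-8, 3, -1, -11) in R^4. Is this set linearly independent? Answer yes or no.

Form the matrix with these vectors as rows and row reduce.
R2 ← R2 + (5/4)·R1: [0, -9, -3, 33/4]
R3 ← R3 − R1: [0, 3, 7, -8]
R3 ← R3 + (1/3)·R2: [0, 0, 6, -21/4]
3 nonzero rows, so the 3 vectors span a space of dimension 3.
Since 3 = 3, the vectors are linearly independent.

yes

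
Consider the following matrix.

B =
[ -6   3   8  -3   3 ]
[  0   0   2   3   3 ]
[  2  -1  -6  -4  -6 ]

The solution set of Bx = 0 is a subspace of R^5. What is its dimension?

3

Row reduce to echelon form.
R3 ← R3 + (1/3)·R1: [0, 0, -10/3, -5, -5]
R3 ← R3 + (5/3)·R2: [0, 0, 0, 0, 0]
2 nonzero rows, so rank(B) = 2.
B has 5 columns; by rank–nullity, nullity = 5 − 2 = 3.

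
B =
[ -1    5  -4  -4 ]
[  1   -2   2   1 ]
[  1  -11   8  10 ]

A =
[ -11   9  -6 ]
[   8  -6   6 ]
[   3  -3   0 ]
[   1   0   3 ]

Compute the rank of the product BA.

First compute BA:
[[ 35, -27,  24],
 [-20,  15, -15],
 [-65,  51, -42]]
Now row reduce the product.
R2 ← R2 + (4/7)·R1: [0, -3/7, -9/7]
R3 ← R3 + (13/7)·R1: [0, 6/7, 18/7]
R3 ← R3 + (2)·R2: [0, 0, 0]
2 nonzero rows, so rank(BA) = 2.

2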